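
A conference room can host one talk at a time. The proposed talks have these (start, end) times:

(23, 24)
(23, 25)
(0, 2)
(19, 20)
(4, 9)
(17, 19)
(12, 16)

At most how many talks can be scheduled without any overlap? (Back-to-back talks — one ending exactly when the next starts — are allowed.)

6

Sorted by end: (0,2)  (4,9)  (12,16)  (17,19)  (19,20)  (23,24)  (23,25)
take (0,2); take (4,9); take (12,16); take (17,19); take (19,20); take (23,24).
Selected 6 talks.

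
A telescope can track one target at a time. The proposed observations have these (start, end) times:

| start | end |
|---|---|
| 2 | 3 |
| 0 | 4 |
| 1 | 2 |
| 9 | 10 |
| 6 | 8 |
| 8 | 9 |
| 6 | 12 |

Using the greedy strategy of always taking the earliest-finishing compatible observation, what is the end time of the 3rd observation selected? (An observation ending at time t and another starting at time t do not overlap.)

8

Order by finish time; keep every interval that doesn't clash with the previous kept one.
Sorted by end: (1,2)  (2,3)  (0,4)  (6,8)  (8,9)  (9,10)  (6,12)
take (1,2); take (2,3); skip (0,4); take (6,8); take (8,9); take (9,10); skip (6,12).
Selected: (1,2) (2,3) (6,8) (8,9) (9,10)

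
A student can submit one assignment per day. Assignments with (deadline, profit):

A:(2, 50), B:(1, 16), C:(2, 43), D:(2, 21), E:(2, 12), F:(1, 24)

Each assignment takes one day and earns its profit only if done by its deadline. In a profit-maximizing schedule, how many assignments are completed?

Sort by profit descending; place each in the latest free slot ≤ its deadline.
By profit: A(d2,50), C(d2,43), F(d1,24), D(d2,21), B(d1,16), E(d2,12)
A→slot 2; C→slot 1; F skipped; D skipped; B skipped; E skipped.
2 of 6 scheduled.

2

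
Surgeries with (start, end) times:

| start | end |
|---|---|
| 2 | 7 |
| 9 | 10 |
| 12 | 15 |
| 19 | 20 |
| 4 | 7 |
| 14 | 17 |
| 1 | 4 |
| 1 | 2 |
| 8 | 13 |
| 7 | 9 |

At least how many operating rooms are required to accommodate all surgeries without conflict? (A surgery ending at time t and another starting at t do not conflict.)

2

The answer is the maximum number of intervals overlapping at any instant.
starts: [1, 1, 2, 4, 7, 8, 9, 12, 14, 19]
ends:   [2, 4, 7, 7, 9, 10, 13, 15, 17, 20]
s1→1 s1→2  — peak 2.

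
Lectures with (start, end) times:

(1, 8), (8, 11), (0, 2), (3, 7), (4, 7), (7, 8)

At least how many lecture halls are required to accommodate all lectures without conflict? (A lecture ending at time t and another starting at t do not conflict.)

Count concurrent intervals with a sweep; the peak is the room count.
Events (time:±→running): 0:+→1 1:+→2 2:-→1 3:+→2 4:+→3 … peak 3.

3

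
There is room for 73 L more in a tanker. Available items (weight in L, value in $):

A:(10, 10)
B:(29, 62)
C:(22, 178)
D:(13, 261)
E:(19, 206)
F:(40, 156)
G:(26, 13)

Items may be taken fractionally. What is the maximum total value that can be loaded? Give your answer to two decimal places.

719.10

Greedy by value/weight ratio, highest first.
Ratios (sorted): D 20.08, E 10.84, C 8.09, F 3.90, B 2.14, A 1.00, G 0.50
take D (13 @ 261); take E (19 @ 206); take C (22 @ 178); take 19/40 of F → 74.10. Capacity used 73/73.
Total value = 719.10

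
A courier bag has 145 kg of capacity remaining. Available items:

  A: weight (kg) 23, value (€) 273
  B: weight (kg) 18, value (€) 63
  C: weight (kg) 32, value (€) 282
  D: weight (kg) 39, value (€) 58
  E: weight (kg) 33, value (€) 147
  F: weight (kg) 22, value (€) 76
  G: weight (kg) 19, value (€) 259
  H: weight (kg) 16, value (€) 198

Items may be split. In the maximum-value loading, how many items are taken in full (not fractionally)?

6

Ratios (sorted): G 13.63, H 12.38, A 11.87, C 8.81, E 4.45, B 3.50, F 3.45, D 1.49
take G (19 @ 259); take H (16 @ 198); take A (23 @ 273); take C (32 @ 282); take E (33 @ 147); take B (18 @ 63); take 4/22 of F → 13.82. Capacity used 145/145.
6 item(s) taken whole; one partial (take 4/22 of F).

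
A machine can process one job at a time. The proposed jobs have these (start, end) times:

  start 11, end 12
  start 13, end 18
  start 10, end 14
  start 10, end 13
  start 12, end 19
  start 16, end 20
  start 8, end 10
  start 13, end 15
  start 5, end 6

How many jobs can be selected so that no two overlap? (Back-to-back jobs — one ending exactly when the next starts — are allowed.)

Greedy by earliest finish: after sorting by end time, pick each interval compatible with the last pick.
By end time: (5,6), (8,10), (11,12), (10,13), (10,14), (13,15), (13,18), (12,19), (16,20).
Pick (5,6); next start ≥ 6 → (8,10); next start ≥ 10 → (11,12); next start ≥ 12 → (13,15); next start ≥ 15 → (16,20).
Selected 5 jobs.

5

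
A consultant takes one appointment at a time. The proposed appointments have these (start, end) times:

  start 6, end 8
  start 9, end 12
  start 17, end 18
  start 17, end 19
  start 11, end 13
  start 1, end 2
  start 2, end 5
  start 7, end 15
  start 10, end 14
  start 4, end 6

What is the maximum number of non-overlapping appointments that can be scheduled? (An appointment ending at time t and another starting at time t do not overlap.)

By end time: (1,2), (2,5), (4,6), (6,8), (9,12), (11,13), (10,14), (7,15), (17,18), (17,19).
Pick (1,2); next start ≥ 2 → (2,5); next start ≥ 5 → (6,8); next start ≥ 8 → (9,12); next start ≥ 12 → (17,18).
Selected 5 appointments.

5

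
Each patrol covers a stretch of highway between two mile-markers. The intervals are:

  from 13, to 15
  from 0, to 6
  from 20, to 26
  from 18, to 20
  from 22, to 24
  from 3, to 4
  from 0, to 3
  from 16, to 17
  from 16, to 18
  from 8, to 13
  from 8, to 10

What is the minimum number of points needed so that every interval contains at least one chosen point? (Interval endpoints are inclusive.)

6

Sorted: [0,3] [3,4] [0,6] [8,10] [8,13] [13,15] [16,17] [16,18] [18,20] [22,24] [20,26]
{[0,3],[3,4],[0,6]} hit by 3; {[8,10],[8,13]} hit by 10; {[13,15]} hit by 15; {[16,17],[16,18]} hit by 17; {[18,20]} hit by 20; {[22,24],[20,26]} hit by 24.
Points: 3, 10, 15, 17, 20, 24 (6 total).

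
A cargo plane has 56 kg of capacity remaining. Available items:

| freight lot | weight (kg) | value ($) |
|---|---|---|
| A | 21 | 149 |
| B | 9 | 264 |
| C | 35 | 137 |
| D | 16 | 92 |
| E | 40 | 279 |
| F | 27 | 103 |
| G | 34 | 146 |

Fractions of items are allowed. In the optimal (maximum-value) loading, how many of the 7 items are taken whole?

2

Greedy by value/weight ratio, highest first.
Ratios (sorted): B 29.33, A 7.10, E 6.97, D 5.75, G 4.29, C 3.91, F 3.81
take B (9 @ 264); take A (21 @ 149); take 26/40 of E → 181.35. Capacity used 56/56.
2 item(s) taken whole; one partial (take 26/40 of E).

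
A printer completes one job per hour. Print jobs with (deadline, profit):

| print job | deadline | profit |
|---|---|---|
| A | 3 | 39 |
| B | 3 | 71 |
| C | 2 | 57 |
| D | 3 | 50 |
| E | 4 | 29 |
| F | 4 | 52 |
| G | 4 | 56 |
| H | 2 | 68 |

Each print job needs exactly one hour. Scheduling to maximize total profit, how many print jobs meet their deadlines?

By profit: B(d3,71), H(d2,68), C(d2,57), G(d4,56), F(d4,52), D(d3,50), A(d3,39), E(d4,29)
B→slot 3; H→slot 2; C→slot 1; G→slot 4; F skipped; D skipped; A skipped; E skipped.
4 of 8 scheduled.

4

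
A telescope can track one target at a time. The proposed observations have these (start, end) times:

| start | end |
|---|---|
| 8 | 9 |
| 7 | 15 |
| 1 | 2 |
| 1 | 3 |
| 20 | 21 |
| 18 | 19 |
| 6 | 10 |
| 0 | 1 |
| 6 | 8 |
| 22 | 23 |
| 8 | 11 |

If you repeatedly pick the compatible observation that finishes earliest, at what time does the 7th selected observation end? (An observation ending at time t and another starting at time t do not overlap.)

23

Sort by end time and greedily take each interval whose start is ≥ the last chosen end.
Sorted by end: (0,1)  (1,2)  (1,3)  (6,8)  (8,9)  (6,10)  (8,11)  (7,15)  (18,19)  (20,21)  (22,23)
take (0,1); take (1,2); skip (1,3); take (6,8); take (8,9); skip (8,11); take (18,19); take (20,21); take (22,23).
Selected: (0,1) (1,2) (6,8) (8,9) (18,19) (20,21) (22,23)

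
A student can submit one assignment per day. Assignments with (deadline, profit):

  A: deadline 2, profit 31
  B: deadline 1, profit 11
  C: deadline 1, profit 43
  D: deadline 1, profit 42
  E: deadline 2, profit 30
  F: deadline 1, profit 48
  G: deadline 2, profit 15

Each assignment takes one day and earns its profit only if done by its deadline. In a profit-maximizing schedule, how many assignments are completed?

2

Take jobs in profit order; each goes to the latest open slot no later than its deadline.
By profit: F(d1,48), C(d1,43), D(d1,42), A(d2,31), E(d2,30), G(d2,15), B(d1,11)
F→slot 1; C skipped; D skipped; A→slot 2; E skipped; G skipped; B skipped.
2 of 7 scheduled.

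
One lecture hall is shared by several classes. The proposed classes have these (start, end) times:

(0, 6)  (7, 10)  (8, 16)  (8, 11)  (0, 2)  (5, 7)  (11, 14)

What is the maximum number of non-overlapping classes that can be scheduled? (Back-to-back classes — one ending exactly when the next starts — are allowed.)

4

Sorted by end: (0,2)  (0,6)  (5,7)  (7,10)  (8,11)  (11,14)  (8,16)
take (0,2); take (5,7); take (7,10); skip (8,11); take (11,14); skip (8,16).
Selected 4 classes.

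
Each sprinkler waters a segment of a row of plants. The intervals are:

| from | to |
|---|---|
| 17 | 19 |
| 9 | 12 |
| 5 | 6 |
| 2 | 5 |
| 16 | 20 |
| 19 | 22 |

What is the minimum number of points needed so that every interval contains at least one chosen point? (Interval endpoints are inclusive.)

Process intervals by earliest right end; each time one isn't hit yet, stab at its right endpoint.
Sorted: [2,5] [5,6] [9,12] [17,19] [16,20] [19,22]
{[2,5],[5,6]} hit by 5; {[9,12]} hit by 12; {[17,19],[16,20],[19,22]} hit by 19.
Points: 5, 12, 19 (3 total).

3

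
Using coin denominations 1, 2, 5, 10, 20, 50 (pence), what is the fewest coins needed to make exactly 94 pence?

5

Use the largest denomination that fits, subtract, and repeat.
94 − 1×50→44 − 2×20→4 − 2×2→0
Total coins = 1 + 2 + 2 = 5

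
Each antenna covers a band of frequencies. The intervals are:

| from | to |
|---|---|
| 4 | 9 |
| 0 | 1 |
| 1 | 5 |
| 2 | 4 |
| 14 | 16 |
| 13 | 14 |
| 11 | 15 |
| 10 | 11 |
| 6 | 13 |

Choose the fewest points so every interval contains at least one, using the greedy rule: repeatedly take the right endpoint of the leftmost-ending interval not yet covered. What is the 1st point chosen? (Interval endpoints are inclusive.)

1

Process intervals by earliest right end; each time one isn't hit yet, stab at its right endpoint.
Sorted: [0,1] [2,4] [1,5] [4,9] [10,11] [6,13] [13,14] [11,15] [14,16]
{[0,1]} hit by 1; {[2,4],[1,5],[4,9]} hit by 4; {[10,11],[6,13]} hit by 11; {[13,14],[11,15],[14,16]} hit by 14.
Points: 1, 4, 11, 14 (4 total).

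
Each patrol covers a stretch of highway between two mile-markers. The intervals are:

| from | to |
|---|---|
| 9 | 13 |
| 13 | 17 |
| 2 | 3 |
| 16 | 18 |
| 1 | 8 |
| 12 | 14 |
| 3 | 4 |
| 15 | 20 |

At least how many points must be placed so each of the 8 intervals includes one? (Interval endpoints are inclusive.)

By right end: [2,3]  [3,4]  [1,8]  [9,13]  [12,14]  [13,17]  [16,18]  [15,20]
[2,3] uncovered → point at 3; [9,13] uncovered → point at 13; [16,18] uncovered → point at 18.
Points: 3, 13, 18 (3 total).

3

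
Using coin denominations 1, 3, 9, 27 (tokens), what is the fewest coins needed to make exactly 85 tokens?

Greedy: take as many of the largest coin as possible, then repeat with the remainder.
85 − 3×27→4 − 1×3→1 − 1×1→0
Total coins = 3 + 1 + 1 = 5

5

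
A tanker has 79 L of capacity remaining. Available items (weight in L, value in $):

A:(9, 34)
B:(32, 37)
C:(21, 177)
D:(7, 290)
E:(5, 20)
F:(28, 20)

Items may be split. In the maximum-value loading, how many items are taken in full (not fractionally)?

5

Order: D (290/7=41.43) > C (177/21=8.43) > E (20/5=4.00) > A (34/9=3.78) > B (37/32=1.16) > F (20/28=0.71)
Fill: take D (7 @ 290) → take C (21 @ 177) → take E (5 @ 20) → take A (9 @ 34) → take B (32 @ 37) → take 5/28 of F → 3.57; 79/79 used.
5 item(s) taken whole; one partial (take 5/28 of F).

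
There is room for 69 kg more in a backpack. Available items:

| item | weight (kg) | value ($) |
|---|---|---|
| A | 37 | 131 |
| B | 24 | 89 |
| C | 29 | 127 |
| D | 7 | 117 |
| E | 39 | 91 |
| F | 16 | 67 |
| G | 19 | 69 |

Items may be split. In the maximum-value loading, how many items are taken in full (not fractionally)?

3

Order: D (117/7=16.71) > C (127/29=4.38) > F (67/16=4.19) > B (89/24=3.71) > G (69/19=3.63) > A (131/37=3.54) > E (91/39=2.33)
Fill: take D (7 @ 117) → take C (29 @ 127) → take F (16 @ 67) → take 17/24 of B → 63.04; 69/69 used.
3 item(s) taken whole; one partial (take 17/24 of B).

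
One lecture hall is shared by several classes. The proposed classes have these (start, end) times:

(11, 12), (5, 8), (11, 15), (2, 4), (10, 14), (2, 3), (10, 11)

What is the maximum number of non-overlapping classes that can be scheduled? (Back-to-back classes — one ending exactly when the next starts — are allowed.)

4

Greedy by earliest finish: after sorting by end time, pick each interval compatible with the last pick.
Sorted by end: (2,3)  (2,4)  (5,8)  (10,11)  (11,12)  (10,14)  (11,15)
take (2,3); skip (2,4); take (5,8); take (10,11); take (11,12).
Selected 4 classes.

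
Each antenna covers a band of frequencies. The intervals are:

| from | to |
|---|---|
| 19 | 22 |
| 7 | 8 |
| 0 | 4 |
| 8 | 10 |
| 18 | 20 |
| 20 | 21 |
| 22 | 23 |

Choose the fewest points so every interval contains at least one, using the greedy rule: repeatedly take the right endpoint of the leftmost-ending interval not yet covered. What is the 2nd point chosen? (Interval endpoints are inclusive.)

8

Process intervals by earliest right end; each time one isn't hit yet, stab at its right endpoint.
Sorted: [0,4] [7,8] [8,10] [18,20] [20,21] [19,22] [22,23]
{[0,4]} hit by 4; {[7,8],[8,10]} hit by 8; {[18,20],[20,21],[19,22]} hit by 20; {[22,23]} hit by 23.
Points: 4, 8, 20, 23 (4 total).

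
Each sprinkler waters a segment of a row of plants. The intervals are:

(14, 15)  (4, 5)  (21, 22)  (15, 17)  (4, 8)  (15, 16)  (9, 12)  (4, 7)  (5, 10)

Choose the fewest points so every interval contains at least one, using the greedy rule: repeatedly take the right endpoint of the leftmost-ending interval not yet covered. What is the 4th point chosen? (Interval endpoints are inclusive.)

Process intervals by earliest right end; each time one isn't hit yet, stab at its right endpoint.
Sorted: [4,5] [4,7] [4,8] [5,10] [9,12] [14,15] [15,16] [15,17] [21,22]
{[4,5],[4,7],[4,8],[5,10]} hit by 5; {[9,12]} hit by 12; {[14,15],[15,16],[15,17]} hit by 15; {[21,22]} hit by 22.
Points: 5, 12, 15, 22 (4 total).

22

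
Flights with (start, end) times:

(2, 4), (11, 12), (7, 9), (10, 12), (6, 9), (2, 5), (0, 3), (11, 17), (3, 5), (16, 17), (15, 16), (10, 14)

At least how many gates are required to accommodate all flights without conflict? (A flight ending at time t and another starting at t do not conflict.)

Count concurrent intervals with a sweep; the peak is the room count.
starts: [0, 2, 2, 3, 6, 7, 10, 10, 11, 11, 15, 16]
ends:   [3, 4, 5, 5, 9, 9, 12, 12, 14, 16, 17, 17]
s0→1 s2→2 s2→3 e3→2 s3→3 e4→2 e5→1 e5→0 s6→1 s7→2 e9→1 e9→0 s10→1 s10→2 s11→3 s11→4  — peak 4.

4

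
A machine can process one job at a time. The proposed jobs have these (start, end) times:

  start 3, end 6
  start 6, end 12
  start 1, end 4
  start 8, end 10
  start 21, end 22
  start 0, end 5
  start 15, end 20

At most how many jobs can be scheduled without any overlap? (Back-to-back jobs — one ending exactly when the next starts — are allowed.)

Order by finish time; keep every interval that doesn't clash with the previous kept one.
Sorted by end: (1,4)  (0,5)  (3,6)  (8,10)  (6,12)  (15,20)  (21,22)
take (1,4); skip (0,5); skip (3,6); take (8,10); take (15,20); take (21,22).
Selected 4 jobs.

4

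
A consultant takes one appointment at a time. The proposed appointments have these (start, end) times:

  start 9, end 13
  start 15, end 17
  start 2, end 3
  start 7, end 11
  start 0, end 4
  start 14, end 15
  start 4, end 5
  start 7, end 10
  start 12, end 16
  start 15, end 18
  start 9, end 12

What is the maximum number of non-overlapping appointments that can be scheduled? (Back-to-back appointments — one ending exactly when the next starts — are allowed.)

5

By end time: (2,3), (0,4), (4,5), (7,10), (7,11), (9,12), (9,13), (14,15), (12,16), (15,17), (15,18).
Pick (2,3); next start ≥ 3 → (4,5); next start ≥ 5 → (7,10); next start ≥ 10 → (14,15); next start ≥ 15 → (15,17).
Selected 5 appointments.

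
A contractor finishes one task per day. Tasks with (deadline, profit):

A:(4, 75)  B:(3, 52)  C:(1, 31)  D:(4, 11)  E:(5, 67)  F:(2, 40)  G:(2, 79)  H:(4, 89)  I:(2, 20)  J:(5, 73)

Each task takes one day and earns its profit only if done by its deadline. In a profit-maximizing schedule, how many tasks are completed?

Take jobs in profit order; each goes to the latest open slot no later than its deadline.
By profit: H(d4,89), G(d2,79), A(d4,75), J(d5,73), E(d5,67), B(d3,52), F(d2,40), C(d1,31), I(d2,20), D(d4,11)
H→slot 4; G→slot 2; A→slot 3; J→slot 5; E→slot 1; B skipped; F skipped; C skipped; I skipped; D skipped.
5 of 10 scheduled.

5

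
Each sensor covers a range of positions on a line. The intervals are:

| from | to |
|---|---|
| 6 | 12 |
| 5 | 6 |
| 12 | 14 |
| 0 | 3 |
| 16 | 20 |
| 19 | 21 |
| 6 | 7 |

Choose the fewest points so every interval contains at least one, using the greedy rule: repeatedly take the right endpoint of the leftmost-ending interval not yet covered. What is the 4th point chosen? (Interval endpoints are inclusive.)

20

Sorted: [0,3] [5,6] [6,7] [6,12] [12,14] [16,20] [19,21]
{[0,3]} hit by 3; {[5,6],[6,7],[6,12]} hit by 6; {[12,14]} hit by 14; {[16,20],[19,21]} hit by 20.
Points: 3, 6, 14, 20 (4 total).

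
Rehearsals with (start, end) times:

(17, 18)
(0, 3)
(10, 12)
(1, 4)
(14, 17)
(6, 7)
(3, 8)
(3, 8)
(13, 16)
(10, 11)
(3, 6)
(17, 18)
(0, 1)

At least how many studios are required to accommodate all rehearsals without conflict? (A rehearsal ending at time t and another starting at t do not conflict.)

starts: [0, 0, 1, 3, 3, 3, 6, 10, 10, 13, 14, 17, 17]
ends:   [1, 3, 4, 6, 7, 8, 8, 11, 12, 16, 17, 18, 18]
s0→1 s0→2 e1→1 s1→2 e3→1 s3→2 s3→3 s3→4  — peak 4.

4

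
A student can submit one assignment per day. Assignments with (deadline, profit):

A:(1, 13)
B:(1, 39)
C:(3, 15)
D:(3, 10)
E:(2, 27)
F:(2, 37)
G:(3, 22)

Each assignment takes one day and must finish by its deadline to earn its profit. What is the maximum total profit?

98

By profit: B(d1,39), F(d2,37), E(d2,27), G(d3,22), C(d3,15), A(d1,13), D(d3,10)
B→slot 1; F→slot 2; E skipped; G→slot 3; C skipped; A skipped; D skipped.
Profit = 39 + 37 + 22 = 98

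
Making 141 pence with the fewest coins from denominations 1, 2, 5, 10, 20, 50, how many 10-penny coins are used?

0

Greedy: take as many of the largest coin as possible, then repeat with the remainder.
141 − 2×50→41 − 2×20→1 − 1×1→0
Count of 10: 0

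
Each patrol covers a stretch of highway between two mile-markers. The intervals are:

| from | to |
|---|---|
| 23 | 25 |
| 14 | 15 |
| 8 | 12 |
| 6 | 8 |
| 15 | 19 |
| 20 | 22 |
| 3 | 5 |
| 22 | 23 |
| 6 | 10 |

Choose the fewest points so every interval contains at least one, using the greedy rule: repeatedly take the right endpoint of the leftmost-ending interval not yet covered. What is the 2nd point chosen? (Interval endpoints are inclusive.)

Process intervals by earliest right end; each time one isn't hit yet, stab at its right endpoint.
Sorted: [3,5] [6,8] [6,10] [8,12] [14,15] [15,19] [20,22] [22,23] [23,25]
{[3,5]} hit by 5; {[6,8],[6,10],[8,12]} hit by 8; {[14,15],[15,19]} hit by 15; {[20,22],[22,23]} hit by 22; {[23,25]} hit by 25.
Points: 5, 8, 15, 22, 25 (5 total).

8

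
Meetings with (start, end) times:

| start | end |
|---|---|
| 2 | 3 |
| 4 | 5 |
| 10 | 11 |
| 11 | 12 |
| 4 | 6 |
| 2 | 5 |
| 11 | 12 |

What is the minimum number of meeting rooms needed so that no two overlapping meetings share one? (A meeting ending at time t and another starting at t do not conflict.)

starts: [2, 2, 4, 4, 10, 11, 11]
ends:   [3, 5, 5, 6, 11, 12, 12]
s2→1 s2→2 e3→1 s4→2 s4→3  — peak 3.

3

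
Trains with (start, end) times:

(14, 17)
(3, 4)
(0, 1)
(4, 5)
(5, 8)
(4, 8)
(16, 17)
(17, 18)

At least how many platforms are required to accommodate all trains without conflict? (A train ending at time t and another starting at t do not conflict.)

Events (time:±→running): 0:+→1 1:-→0 3:+→1 4:-→0 4:+→1 4:+→2 … peak 2.

2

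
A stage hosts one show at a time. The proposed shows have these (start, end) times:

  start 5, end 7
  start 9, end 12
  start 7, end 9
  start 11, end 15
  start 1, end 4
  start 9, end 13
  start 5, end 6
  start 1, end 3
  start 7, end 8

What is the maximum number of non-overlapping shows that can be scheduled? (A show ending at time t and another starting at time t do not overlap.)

4

Greedy by earliest finish: after sorting by end time, pick each interval compatible with the last pick.
Sorted by end: (1,3)  (1,4)  (5,6)  (5,7)  (7,8)  (7,9)  (9,12)  (9,13)  (11,15)
take (1,3); skip (1,4); take (5,6); take (7,8); take (9,12); skip (9,13).
Selected 4 shows.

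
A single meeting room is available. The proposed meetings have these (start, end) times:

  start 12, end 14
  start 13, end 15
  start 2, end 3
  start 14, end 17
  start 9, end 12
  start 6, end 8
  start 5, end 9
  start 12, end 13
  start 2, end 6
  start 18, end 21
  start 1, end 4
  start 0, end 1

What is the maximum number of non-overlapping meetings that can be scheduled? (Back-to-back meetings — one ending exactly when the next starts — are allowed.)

7

By end time: (0,1), (2,3), (1,4), (2,6), (6,8), (5,9), (9,12), (12,13), (12,14), (13,15), (14,17), (18,21).
Pick (0,1); next start ≥ 1 → (2,3); next start ≥ 3 → (6,8); next start ≥ 8 → (9,12); next start ≥ 12 → (12,13); next start ≥ 13 → (13,15); next start ≥ 15 → (18,21).
Selected 7 meetings.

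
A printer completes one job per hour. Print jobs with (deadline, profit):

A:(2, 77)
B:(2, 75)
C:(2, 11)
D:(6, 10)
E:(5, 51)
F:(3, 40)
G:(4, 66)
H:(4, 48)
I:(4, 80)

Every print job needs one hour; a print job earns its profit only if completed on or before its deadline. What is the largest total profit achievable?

Sort by profit descending; place each in the latest free slot ≤ its deadline.
Profit order: I=80 A=77 B=75 G=66 E=51 H=48 F=40 C=11 D=10
Assign: I→slot 4, A→slot 2, B→slot 1, G→slot 3, E→slot 5, H skipped, F skipped, C skipped, D→slot 6.
Slots: [1:B] [2:A] [3:G] [4:I] [5:E] [6:D]
Profit = 75 + 77 + 66 + 80 + 51 + 10 = 359

359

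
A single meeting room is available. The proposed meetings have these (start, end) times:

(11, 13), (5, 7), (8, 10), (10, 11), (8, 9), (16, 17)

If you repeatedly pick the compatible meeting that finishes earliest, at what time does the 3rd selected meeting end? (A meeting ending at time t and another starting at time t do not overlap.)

11

Order by finish time; keep every interval that doesn't clash with the previous kept one.
Sorted by end: (5,7)  (8,9)  (8,10)  (10,11)  (11,13)  (16,17)
take (5,7); take (8,9); take (10,11); take (11,13); take (16,17).
Selected: (5,7) (8,9) (10,11) (11,13) (16,17)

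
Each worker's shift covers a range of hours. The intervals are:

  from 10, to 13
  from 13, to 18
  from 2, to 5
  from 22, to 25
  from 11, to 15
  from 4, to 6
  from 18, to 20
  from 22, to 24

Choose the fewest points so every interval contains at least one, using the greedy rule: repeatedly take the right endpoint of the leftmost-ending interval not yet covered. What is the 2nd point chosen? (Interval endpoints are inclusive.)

Process intervals by earliest right end; each time one isn't hit yet, stab at its right endpoint.
Sorted: [2,5] [4,6] [10,13] [11,15] [13,18] [18,20] [22,24] [22,25]
{[2,5],[4,6]} hit by 5; {[10,13],[11,15],[13,18]} hit by 13; {[18,20]} hit by 20; {[22,24],[22,25]} hit by 24.
Points: 5, 13, 20, 24 (4 total).

13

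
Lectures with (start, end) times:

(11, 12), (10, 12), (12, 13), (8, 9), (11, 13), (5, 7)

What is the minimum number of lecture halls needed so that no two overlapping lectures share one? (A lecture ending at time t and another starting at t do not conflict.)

starts: [5, 8, 10, 11, 11, 12]
ends:   [7, 9, 12, 12, 13, 13]
s5→1 e7→0 s8→1 e9→0 s10→1 s11→2 s11→3  — peak 3.

3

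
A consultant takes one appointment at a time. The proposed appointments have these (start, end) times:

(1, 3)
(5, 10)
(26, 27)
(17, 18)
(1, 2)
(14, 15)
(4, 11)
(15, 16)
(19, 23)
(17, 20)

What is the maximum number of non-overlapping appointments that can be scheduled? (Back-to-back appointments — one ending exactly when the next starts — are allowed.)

By end time: (1,2), (1,3), (5,10), (4,11), (14,15), (15,16), (17,18), (17,20), (19,23), (26,27).
Pick (1,2); next start ≥ 2 → (5,10); next start ≥ 10 → (14,15); next start ≥ 15 → (15,16); next start ≥ 16 → (17,18); next start ≥ 18 → (19,23); next start ≥ 23 → (26,27).
Selected 7 appointments.

7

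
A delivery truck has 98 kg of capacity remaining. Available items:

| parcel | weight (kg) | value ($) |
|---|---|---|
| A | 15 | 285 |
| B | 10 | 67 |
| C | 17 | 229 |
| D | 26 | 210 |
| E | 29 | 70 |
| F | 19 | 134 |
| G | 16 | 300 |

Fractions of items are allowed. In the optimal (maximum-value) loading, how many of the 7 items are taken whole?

5

Sort by value per unit weight and fill in that order.
Ratios (sorted): A 19.00, G 18.75, C 13.47, D 8.08, F 7.05, B 6.70, E 2.41
take A (15 @ 285); take G (16 @ 300); take C (17 @ 229); take D (26 @ 210); take F (19 @ 134); take 5/10 of B → 33.50. Capacity used 98/98.
5 item(s) taken whole; one partial (take 5/10 of B).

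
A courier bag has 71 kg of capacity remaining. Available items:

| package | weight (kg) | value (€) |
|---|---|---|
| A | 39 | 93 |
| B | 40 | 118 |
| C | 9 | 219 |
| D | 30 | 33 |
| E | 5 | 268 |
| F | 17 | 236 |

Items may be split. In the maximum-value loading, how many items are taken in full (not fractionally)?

Sort by value per unit weight and fill in that order.
Order: E (268/5=53.60) > C (219/9=24.33) > F (236/17=13.88) > B (118/40=2.95) > A (93/39=2.38) > D (33/30=1.10)
Fill: take E (5 @ 268) → take C (9 @ 219) → take F (17 @ 236) → take B (40 @ 118); 71/71 used.
4 item(s) taken whole.

4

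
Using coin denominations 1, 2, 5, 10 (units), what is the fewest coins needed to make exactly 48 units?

48 − 4×10→8 − 1×5→3 − 1×2→1 − 1×1→0
Total coins = 4 + 1 + 1 + 1 = 7

7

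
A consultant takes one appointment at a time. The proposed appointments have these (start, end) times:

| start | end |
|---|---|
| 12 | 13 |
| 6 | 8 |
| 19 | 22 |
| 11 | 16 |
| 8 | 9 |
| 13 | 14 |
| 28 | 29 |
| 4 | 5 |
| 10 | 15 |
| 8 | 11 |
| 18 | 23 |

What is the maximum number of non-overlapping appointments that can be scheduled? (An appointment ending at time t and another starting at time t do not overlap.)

7

Greedy by earliest finish: after sorting by end time, pick each interval compatible with the last pick.
By end time: (4,5), (6,8), (8,9), (8,11), (12,13), (13,14), (10,15), (11,16), (19,22), (18,23), (28,29).
Pick (4,5); next start ≥ 5 → (6,8); next start ≥ 8 → (8,9); next start ≥ 9 → (12,13); next start ≥ 13 → (13,14); next start ≥ 14 → (19,22); next start ≥ 22 → (28,29).
Selected 7 appointments.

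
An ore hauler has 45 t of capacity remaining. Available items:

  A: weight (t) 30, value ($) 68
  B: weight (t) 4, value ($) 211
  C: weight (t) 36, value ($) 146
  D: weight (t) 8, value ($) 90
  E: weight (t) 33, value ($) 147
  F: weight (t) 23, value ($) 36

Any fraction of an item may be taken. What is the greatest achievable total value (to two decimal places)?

Greedy by value/weight ratio, highest first.
Ratios (sorted): B 52.75, D 11.25, E 4.45, C 4.06, A 2.27, F 1.57
take B (4 @ 211); take D (8 @ 90); take E (33 @ 147). Capacity used 45/45.
Total value = 448.00

448.00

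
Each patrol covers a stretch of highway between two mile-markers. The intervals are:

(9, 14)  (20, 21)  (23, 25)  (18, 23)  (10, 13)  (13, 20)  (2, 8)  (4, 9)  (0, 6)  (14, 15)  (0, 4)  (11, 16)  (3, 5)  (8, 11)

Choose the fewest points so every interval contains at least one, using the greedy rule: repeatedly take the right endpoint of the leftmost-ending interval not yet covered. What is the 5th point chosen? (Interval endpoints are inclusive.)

Process intervals by earliest right end; each time one isn't hit yet, stab at its right endpoint.
Sorted: [0,4] [3,5] [0,6] [2,8] [4,9] [8,11] [10,13] [9,14] [14,15] [11,16] [13,20] [20,21] [18,23] [23,25]
{[0,4],[3,5],[0,6],[2,8],[4,9]} hit by 4; {[8,11],[10,13],[9,14]} hit by 11; {[14,15],[11,16],[13,20]} hit by 15; {[20,21],[18,23]} hit by 21; {[23,25]} hit by 25.
Points: 4, 11, 15, 21, 25 (5 total).

25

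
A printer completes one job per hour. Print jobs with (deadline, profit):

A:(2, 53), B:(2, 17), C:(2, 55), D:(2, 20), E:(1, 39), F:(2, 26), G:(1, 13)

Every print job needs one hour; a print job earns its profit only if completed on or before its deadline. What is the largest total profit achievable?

108

By profit: C(d2,55), A(d2,53), E(d1,39), F(d2,26), D(d2,20), B(d2,17), G(d1,13)
C→slot 2; A→slot 1; E skipped; F skipped; D skipped; B skipped; G skipped.
Profit = 53 + 55 = 108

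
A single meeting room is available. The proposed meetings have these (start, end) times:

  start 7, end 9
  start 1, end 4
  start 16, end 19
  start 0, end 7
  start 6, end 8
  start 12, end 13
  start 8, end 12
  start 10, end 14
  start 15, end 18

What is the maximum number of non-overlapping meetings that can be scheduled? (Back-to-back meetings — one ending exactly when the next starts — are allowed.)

Order by finish time; keep every interval that doesn't clash with the previous kept one.
Sorted by end: (1,4)  (0,7)  (6,8)  (7,9)  (8,12)  (12,13)  (10,14)  (15,18)  (16,19)
take (1,4); take (6,8); take (8,12); take (12,13); take (15,18).
Selected 5 meetings.

5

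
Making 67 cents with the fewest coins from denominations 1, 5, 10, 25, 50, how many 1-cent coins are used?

2

Use the largest denomination that fits, subtract, and repeat.
67 = 1×50 + 1×10 + 1×5 + 2×1
Count of 1: 2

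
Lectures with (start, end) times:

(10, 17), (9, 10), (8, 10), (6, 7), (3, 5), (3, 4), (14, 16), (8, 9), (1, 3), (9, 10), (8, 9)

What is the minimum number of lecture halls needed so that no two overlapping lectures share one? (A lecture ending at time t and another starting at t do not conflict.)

The answer is the maximum number of intervals overlapping at any instant.
Events (time:±→running): 1:+→1 3:-→0 3:+→1 3:+→2 4:-→1 5:-→0 6:+→1 7:-→0 8:+→1 8:+→2 8:+→3 … peak 3.

3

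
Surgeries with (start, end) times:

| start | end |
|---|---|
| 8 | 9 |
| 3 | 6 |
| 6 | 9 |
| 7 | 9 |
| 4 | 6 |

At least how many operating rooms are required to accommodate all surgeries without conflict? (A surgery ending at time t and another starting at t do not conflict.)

Events (time:±→running): 3:+→1 4:+→2 6:-→1 6:-→0 6:+→1 7:+→2 8:+→3 … peak 3.

3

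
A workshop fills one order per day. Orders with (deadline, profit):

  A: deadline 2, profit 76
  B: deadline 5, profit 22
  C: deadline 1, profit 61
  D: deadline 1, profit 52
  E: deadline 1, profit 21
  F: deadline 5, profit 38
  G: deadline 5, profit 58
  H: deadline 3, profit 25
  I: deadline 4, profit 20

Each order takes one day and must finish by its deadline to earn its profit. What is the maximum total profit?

Sort by profit descending; place each in the latest free slot ≤ its deadline.
By profit: A(d2,76), C(d1,61), G(d5,58), D(d1,52), F(d5,38), H(d3,25), B(d5,22), E(d1,21), I(d4,20)
A→slot 2; C→slot 1; G→slot 5; D skipped; F→slot 4; H→slot 3; B skipped; E skipped; I skipped.
Profit = 61 + 76 + 25 + 38 + 58 = 258

258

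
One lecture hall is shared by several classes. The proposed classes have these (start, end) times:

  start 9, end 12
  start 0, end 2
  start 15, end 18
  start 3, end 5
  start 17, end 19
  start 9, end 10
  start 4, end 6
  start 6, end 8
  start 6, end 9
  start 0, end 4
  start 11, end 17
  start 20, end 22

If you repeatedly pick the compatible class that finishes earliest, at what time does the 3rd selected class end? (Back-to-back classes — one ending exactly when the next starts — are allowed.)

Greedy by earliest finish: after sorting by end time, pick each interval compatible with the last pick.
Sorted by end: (0,2)  (0,4)  (3,5)  (4,6)  (6,8)  (6,9)  (9,10)  (9,12)  (11,17)  (15,18)  (17,19)  (20,22)
take (0,2); take (3,5); take (6,8); take (9,10); take (11,17); take (17,19); take (20,22).
Selected: (0,2) (3,5) (6,8) (9,10) (11,17) (17,19) (20,22)

8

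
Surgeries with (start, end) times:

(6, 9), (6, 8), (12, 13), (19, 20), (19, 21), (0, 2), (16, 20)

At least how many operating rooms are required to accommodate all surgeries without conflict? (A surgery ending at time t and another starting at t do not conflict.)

Events (time:±→running): 0:+→1 2:-→0 6:+→1 6:+→2 8:-→1 9:-→0 12:+→1 13:-→0 16:+→1 19:+→2 19:+→3 … peak 3.

3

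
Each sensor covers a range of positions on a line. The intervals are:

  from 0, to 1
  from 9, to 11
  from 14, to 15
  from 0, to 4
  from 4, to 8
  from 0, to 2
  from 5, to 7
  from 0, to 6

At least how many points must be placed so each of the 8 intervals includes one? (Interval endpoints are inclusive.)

4

Sort by right endpoint; whenever an interval is uncovered, place a point at its right end.
Sorted: [0,1] [0,2] [0,4] [0,6] [5,7] [4,8] [9,11] [14,15]
{[0,1],[0,2],[0,4],[0,6]} hit by 1; {[5,7],[4,8]} hit by 7; {[9,11]} hit by 11; {[14,15]} hit by 15.
Points: 1, 7, 11, 15 (4 total).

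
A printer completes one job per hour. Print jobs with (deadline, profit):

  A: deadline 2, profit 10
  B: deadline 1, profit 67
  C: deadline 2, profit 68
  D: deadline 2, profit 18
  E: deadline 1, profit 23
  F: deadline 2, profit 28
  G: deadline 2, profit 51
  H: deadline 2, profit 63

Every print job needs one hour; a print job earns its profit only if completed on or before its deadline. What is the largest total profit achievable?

Profit order: C=68 B=67 H=63 G=51 F=28 E=23 D=18 A=10
Assign: C→slot 2, B→slot 1, H skipped, G skipped, F skipped, E skipped, D skipped, A skipped.
Slots: [1:B] [2:C]
Profit = 67 + 68 = 135

135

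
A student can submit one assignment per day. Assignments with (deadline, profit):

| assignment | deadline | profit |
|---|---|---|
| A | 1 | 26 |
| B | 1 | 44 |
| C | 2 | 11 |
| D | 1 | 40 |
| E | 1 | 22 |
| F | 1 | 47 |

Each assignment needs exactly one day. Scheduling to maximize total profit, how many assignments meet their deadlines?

Sort by profit descending; place each in the latest free slot ≤ its deadline.
Profit order: F=47 B=44 D=40 A=26 E=22 C=11
Assign: F→slot 1, B skipped, D skipped, A skipped, E skipped, C→slot 2.
Slots: [1:F] [2:C]
2 of 6 scheduled.

2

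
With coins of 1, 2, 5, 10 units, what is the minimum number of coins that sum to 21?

3

Use the largest denomination that fits, subtract, and repeat.
21 − 2×10→1 − 1×1→0
Total coins = 2 + 1 = 3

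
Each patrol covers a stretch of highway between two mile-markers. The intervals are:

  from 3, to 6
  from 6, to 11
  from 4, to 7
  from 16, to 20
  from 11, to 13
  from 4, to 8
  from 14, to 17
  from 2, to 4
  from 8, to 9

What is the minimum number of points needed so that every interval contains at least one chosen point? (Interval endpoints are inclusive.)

Sorted: [2,4] [3,6] [4,7] [4,8] [8,9] [6,11] [11,13] [14,17] [16,20]
{[2,4],[3,6],[4,7],[4,8]} hit by 4; {[8,9],[6,11]} hit by 9; {[11,13]} hit by 13; {[14,17],[16,20]} hit by 17.
Points: 4, 9, 13, 17 (4 total).

4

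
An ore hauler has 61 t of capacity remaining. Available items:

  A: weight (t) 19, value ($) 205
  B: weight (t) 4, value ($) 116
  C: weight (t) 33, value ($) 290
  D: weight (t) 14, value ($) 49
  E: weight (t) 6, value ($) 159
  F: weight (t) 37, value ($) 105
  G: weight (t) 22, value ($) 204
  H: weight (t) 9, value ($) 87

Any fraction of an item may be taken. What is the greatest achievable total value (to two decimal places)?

Sort by value per unit weight and fill in that order.
Order: B (116/4=29.00) > E (159/6=26.50) > A (205/19=10.79) > H (87/9=9.67) > G (204/22=9.27) > C (290/33=8.79) > D (49/14=3.50) > F (105/37=2.84)
Fill: take B (4 @ 116) → take E (6 @ 159) → take A (19 @ 205) → take H (9 @ 87) → take G (22 @ 204) → take 1/33 of C → 8.79; 61/61 used.
Total value = 779.79

779.79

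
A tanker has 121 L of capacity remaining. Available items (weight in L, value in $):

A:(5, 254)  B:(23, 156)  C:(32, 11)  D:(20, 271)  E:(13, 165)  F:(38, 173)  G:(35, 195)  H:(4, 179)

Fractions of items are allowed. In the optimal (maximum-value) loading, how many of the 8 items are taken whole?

6

Sort by value per unit weight and fill in that order.
Order: A (254/5=50.80) > H (179/4=44.75) > D (271/20=13.55) > E (165/13=12.69) > B (156/23=6.78) > G (195/35=5.57) > F (173/38=4.55) > C (11/32=0.34)
Fill: take A (5 @ 254) → take H (4 @ 179) → take D (20 @ 271) → take E (13 @ 165) → take B (23 @ 156) → take G (35 @ 195) → take 21/38 of F → 95.61; 121/121 used.
6 item(s) taken whole; one partial (take 21/38 of F).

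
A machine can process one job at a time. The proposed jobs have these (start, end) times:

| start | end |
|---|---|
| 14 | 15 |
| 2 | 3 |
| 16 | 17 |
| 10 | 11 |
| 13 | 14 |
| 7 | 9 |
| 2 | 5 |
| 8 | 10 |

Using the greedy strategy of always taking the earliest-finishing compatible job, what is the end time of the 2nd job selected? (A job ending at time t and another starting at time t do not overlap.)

By end time: (2,3), (2,5), (7,9), (8,10), (10,11), (13,14), (14,15), (16,17).
Pick (2,3); next start ≥ 3 → (7,9); next start ≥ 9 → (10,11); next start ≥ 11 → (13,14); next start ≥ 14 → (14,15); next start ≥ 15 → (16,17).
Selected: (2,3) (7,9) (10,11) (13,14) (14,15) (16,17)

9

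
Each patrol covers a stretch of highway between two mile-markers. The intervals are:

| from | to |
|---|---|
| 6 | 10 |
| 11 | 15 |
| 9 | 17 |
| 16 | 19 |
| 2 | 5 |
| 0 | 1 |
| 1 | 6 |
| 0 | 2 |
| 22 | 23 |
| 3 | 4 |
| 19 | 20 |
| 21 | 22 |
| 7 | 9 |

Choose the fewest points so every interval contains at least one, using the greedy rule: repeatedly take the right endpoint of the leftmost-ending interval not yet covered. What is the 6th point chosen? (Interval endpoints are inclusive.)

22

Sort by right endpoint; whenever an interval is uncovered, place a point at its right end.
By right end: [0,1]  [0,2]  [3,4]  [2,5]  [1,6]  [7,9]  [6,10]  [11,15]  [9,17]  [16,19]  [19,20]  [21,22]  [22,23]
[0,1] uncovered → point at 1; [3,4] uncovered → point at 4; [7,9] uncovered → point at 9; [11,15] uncovered → point at 15; [16,19] uncovered → point at 19; [21,22] uncovered → point at 22.
Points: 1, 4, 9, 15, 19, 22 (6 total).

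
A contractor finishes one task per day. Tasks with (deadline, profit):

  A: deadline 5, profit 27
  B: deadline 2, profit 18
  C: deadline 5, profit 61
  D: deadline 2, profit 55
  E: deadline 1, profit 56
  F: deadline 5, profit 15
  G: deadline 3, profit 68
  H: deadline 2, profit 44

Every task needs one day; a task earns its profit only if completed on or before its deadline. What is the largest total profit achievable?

Sort by profit descending; place each in the latest free slot ≤ its deadline.
By profit: G(d3,68), C(d5,61), E(d1,56), D(d2,55), H(d2,44), A(d5,27), B(d2,18), F(d5,15)
G→slot 3; C→slot 5; E→slot 1; D→slot 2; H skipped; A→slot 4; B skipped; F skipped.
Profit = 56 + 55 + 68 + 27 + 61 = 267

267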